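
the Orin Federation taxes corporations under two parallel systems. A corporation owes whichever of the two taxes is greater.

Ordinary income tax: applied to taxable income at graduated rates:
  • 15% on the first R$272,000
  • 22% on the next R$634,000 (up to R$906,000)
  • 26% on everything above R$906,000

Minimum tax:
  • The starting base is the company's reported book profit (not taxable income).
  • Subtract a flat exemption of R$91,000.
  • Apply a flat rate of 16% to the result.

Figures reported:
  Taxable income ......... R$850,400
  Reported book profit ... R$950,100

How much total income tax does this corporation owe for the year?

Ordinary income tax:
  R$272,000 × 15% = R$40,800
  R$578,400 × 22% = R$127,248
  → R$168,048

Minimum tax:
  Base (reported book profit): R$950,100
  Less exemption R$91,000 → base R$859,100
  R$859,100 × 16% = R$137,456

R$168,048 > R$137,456, so the ordinary income tax governs.

R$168,048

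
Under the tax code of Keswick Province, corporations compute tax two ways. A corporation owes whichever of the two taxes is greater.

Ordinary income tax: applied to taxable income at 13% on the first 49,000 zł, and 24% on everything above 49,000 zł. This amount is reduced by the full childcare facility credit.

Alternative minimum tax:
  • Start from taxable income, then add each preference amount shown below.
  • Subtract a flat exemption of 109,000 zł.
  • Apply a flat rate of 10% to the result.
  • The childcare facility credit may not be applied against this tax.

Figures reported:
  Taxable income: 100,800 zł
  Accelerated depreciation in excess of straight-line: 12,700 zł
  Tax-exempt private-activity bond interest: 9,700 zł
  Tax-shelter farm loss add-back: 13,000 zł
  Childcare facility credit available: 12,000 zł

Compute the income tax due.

6,802 zł

Ordinary income tax:
  49,000 zł × 13% = 6,370 zł
  51,800 zł × 24% = 12,432 zł
  → 18,802 zł
  Less childcare facility credit 12,000 zł → 6,802 zł

Alternative minimum tax:
  Adjusted income: 100,800 zł + 12,700 zł + 9,700 zł + 13,000 zł = 136,200 zł
  Less exemption 109,000 zł → base 27,200 zł
  27,200 zł × 10% = 2,720 zł

6,802 zł > 2,720 zł, so the ordinary income tax governs.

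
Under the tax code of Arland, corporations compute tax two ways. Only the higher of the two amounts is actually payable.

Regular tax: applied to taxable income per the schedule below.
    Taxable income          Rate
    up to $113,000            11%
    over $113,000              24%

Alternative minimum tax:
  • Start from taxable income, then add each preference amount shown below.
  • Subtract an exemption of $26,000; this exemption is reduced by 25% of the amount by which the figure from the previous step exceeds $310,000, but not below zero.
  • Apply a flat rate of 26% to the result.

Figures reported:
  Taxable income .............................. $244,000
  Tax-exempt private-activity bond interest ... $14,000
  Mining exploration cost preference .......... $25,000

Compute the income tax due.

Regular tax:
  $113,000 × 11% = $12,430
  $131,000 × 24% = $31,440
  → $43,870

Alternative minimum tax:
  Adjusted income: $244,000 + $14,000 + $25,000 = $283,000
  Exemption: $283,000 ≤ $310,000, so full $26,000 applies
  Base: $283,000 − $26,000 = $257,000
  $257,000 × 26% = $66,820

$66,820 > $43,870, so the alternative minimum tax is the binding amount.

$66,820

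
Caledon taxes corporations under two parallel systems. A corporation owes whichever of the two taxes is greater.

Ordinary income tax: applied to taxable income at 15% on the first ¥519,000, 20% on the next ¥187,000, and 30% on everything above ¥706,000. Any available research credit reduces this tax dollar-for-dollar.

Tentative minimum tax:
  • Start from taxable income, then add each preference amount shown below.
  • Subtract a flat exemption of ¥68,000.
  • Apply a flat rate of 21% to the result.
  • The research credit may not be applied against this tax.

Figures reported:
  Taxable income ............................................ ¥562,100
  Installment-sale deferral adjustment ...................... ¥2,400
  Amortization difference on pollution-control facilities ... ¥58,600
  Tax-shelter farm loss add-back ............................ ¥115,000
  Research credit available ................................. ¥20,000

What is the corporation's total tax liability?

Tentative minimum tax:
  Adjusted income: ¥562,100 + ¥2,400 + ¥58,600 + ¥115,000 = ¥738,100
  Less exemption ¥68,000 → base ¥670,100
  ¥670,100 × 21% = ¥140,721

Ordinary income tax:
  ¥519,000 × 15% = ¥77,850
  ¥43,100 × 20% = ¥8,620
  → ¥86,470
  Less research credit ¥20,000 → ¥66,470

¥140,721 > ¥66,470, so the tentative minimum tax is the binding amount.

¥140,721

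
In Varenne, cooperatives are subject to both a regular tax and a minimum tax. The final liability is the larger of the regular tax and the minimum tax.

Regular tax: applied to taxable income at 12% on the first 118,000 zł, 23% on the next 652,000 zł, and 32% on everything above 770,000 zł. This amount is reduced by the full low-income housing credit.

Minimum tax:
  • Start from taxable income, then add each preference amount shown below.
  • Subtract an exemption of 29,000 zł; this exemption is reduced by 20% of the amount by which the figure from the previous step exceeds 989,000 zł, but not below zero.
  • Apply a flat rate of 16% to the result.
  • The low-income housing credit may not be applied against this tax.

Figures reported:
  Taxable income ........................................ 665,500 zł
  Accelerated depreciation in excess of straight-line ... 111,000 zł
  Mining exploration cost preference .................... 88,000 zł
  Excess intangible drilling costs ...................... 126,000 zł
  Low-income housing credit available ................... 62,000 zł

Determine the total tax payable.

Regular tax:
  118,000 zł × 12% = 14,160 zł
  547,500 zł × 23% = 125,925 zł
  → 140,085 zł
  Less low-income housing credit 62,000 zł → 78,085 zł

Minimum tax:
  Adjusted income: 665,500 zł + 111,000 zł + 88,000 zł + 126,000 zł = 990,500 zł
  Exemption: 29,000 zł − 20% × (990,500 zł − 989,000 zł) = 29,000 zł − 300 zł = 28,700 zł
  Base: 990,500 zł − 28,700 zł = 961,800 zł
  961,800 zł × 16% = 153,888 zł

153,888 zł > 78,085 zł, so the minimum tax is the binding amount.

153,888 zł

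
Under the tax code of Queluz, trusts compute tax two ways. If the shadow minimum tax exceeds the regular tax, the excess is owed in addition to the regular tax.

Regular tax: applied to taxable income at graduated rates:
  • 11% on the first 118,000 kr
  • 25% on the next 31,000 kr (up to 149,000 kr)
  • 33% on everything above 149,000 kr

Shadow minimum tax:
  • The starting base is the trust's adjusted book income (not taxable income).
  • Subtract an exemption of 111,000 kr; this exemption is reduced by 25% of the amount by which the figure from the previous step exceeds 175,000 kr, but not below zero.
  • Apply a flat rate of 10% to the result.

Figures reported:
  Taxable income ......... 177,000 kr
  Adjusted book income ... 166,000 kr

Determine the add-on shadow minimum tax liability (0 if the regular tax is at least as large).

0 kr

Regular tax:
  118,000 kr × 11% = 12,980 kr
  31,000 kr × 25% = 7,750 kr
  28,000 kr × 33% = 9,240 kr
  → 29,970 kr

Shadow minimum tax:
  Base (adjusted book income): 166,000 kr
  Exemption: 166,000 kr ≤ 175,000 kr, so full 111,000 kr applies
  Base: 166,000 kr − 111,000 kr = 55,000 kr
  55,000 kr × 10% = 5,500 kr

5,500 kr ≤ 29,970 kr, so no add-on is due.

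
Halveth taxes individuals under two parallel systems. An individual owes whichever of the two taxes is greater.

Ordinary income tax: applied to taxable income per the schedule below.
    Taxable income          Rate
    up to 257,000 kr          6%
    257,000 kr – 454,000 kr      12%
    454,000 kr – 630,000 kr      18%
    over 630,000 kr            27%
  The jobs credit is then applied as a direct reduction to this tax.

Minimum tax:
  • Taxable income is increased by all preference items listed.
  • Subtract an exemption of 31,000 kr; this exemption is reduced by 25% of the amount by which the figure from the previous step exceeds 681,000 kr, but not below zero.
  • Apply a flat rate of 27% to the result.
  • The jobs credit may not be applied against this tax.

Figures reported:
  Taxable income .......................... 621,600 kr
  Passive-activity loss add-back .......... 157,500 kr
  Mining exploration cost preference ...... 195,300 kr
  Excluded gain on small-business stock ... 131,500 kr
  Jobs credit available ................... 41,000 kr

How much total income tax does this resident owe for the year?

Ordinary income tax:
  257,000 kr × 6% = 15,420 kr
  197,000 kr × 12% = 23,640 kr
  167,600 kr × 18% = 30,168 kr
  → 69,228 kr
  Less jobs credit 41,000 kr → 28,228 kr

Minimum tax:
  Adjusted income: 621,600 kr + 157,500 kr + 195,300 kr + 131,500 kr = 1,105,900 kr
  Exemption: 25% × (1,105,900 kr − 681,000 kr) = 106,225 kr ≥ 31,000 kr, so the exemption is fully phased out
  Base: 1,105,900 kr − 0 kr = 1,105,900 kr
  1,105,900 kr × 27% = 298,593 kr

298,593 kr > 28,228 kr, so the minimum tax is the binding amount.

298,593 kr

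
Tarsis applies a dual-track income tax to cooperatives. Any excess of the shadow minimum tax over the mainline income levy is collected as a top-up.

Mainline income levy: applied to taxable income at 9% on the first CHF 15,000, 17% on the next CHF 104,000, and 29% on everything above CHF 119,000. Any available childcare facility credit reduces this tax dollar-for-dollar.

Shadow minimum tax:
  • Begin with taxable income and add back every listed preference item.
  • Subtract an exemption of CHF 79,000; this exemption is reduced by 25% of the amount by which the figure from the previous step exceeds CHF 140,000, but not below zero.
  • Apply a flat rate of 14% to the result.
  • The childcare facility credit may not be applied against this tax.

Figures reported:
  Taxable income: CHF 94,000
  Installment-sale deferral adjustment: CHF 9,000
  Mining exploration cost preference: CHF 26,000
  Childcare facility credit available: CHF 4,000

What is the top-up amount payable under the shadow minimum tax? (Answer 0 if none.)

Shadow minimum tax:
  Adjusted income: CHF 94,000 + CHF 9,000 + CHF 26,000 = CHF 129,000
  Exemption: CHF 129,000 ≤ CHF 140,000, so full CHF 79,000 applies
  Base: CHF 129,000 − CHF 79,000 = CHF 50,000
  CHF 50,000 × 14% = CHF 7,000

Mainline income levy:
  CHF 15,000 × 9% = CHF 1,350
  CHF 79,000 × 17% = CHF 13,430
  → CHF 14,780
  Less childcare facility credit CHF 4,000 → CHF 10,780

CHF 7,000 ≤ CHF 10,780, so no add-on is due.

CHF 0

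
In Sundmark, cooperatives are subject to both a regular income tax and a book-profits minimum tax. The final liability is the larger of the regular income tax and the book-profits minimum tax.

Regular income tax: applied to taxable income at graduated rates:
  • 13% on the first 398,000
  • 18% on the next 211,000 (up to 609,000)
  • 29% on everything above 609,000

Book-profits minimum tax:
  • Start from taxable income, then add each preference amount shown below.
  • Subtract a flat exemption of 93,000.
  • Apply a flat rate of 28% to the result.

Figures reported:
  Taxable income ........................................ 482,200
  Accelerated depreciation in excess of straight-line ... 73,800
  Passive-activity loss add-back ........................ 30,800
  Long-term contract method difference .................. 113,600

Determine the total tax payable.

Book-profits minimum tax:
  Adjusted income: 482,200 + 73,800 + 30,800 + 113,600 = 700,400
  Less exemption 93,000 → base 607,400
  607,400 × 28% = 170,072

Regular income tax:
  398,000 × 13% = 51,740
  84,200 × 18% = 15,156
  → 66,896

170,072 > 66,896, so the book-profits minimum tax is the binding amount.

170,072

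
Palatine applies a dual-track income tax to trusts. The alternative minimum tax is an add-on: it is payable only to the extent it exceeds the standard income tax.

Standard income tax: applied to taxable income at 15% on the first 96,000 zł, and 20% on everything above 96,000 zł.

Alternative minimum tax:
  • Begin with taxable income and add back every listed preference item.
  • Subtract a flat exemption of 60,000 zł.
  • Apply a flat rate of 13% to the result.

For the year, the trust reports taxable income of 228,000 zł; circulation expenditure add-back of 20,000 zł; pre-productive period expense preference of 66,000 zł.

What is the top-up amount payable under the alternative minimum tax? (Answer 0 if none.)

0 zł

Alternative minimum tax:
  Adjusted income: 228,000 zł + 20,000 zł + 66,000 zł = 314,000 zł
  Less exemption 60,000 zł → base 254,000 zł
  254,000 zł × 13% = 33,020 zł

Standard income tax:
  96,000 zł × 15% = 14,400 zł
  132,000 zł × 20% = 26,400 zł
  → 40,800 zł

33,020 zł ≤ 40,800 zł, so no add-on is due.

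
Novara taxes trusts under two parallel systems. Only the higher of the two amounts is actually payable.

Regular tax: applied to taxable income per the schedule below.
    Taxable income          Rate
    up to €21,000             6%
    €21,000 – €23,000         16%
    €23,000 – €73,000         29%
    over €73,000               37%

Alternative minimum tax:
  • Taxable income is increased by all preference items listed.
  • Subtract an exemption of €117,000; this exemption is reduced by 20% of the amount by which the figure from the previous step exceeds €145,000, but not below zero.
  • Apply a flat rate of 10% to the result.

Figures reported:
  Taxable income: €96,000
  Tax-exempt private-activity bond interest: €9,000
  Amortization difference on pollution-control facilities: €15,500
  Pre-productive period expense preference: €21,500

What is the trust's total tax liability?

Alternative minimum tax:
  Adjusted income: €96,000 + €9,000 + €15,500 + €21,500 = €142,000
  Exemption: €142,000 ≤ €145,000, so full €117,000 applies
  Base: €142,000 − €117,000 = €25,000
  €25,000 × 10% = €2,500

Regular tax:
  €21,000 × 6% = €1,260
  €2,000 × 16% = €320
  €50,000 × 29% = €14,500
  €23,000 × 37% = €8,510
  → €24,590

€24,590 > €2,500, so the regular tax governs.

€24,590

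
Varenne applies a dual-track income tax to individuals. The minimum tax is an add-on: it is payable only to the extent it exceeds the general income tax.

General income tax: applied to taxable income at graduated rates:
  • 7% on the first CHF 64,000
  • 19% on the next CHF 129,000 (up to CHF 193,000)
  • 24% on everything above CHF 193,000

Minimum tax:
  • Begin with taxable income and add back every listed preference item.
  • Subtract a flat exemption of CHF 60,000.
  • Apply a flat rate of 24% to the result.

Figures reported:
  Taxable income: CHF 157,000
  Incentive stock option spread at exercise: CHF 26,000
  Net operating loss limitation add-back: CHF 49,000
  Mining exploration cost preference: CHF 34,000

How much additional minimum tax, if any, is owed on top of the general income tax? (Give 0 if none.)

Minimum tax:
  Adjusted income: CHF 157,000 + CHF 26,000 + CHF 49,000 + CHF 34,000 = CHF 266,000
  Less exemption CHF 60,000 → base CHF 206,000
  CHF 206,000 × 24% = CHF 49,440

General income tax:
  CHF 64,000 × 7% = CHF 4,480
  CHF 93,000 × 19% = CHF 17,670
  → CHF 22,150

Excess of minimum tax over general income tax: CHF 49,440 − CHF 22,150 = CHF 27,290.

CHF 27,290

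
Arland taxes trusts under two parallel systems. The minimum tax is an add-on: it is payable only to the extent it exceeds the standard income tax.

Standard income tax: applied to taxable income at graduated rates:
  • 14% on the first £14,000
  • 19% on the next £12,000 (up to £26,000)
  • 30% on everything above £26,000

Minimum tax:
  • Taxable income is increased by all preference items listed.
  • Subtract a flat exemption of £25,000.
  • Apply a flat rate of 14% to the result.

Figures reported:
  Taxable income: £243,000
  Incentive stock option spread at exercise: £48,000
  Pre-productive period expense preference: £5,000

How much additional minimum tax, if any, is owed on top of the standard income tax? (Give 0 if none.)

£0

Minimum tax:
  Adjusted income: £243,000 + £48,000 + £5,000 = £296,000
  Less exemption £25,000 → base £271,000
  £271,000 × 14% = £37,940

Standard income tax:
  £14,000 × 14% = £1,960
  £12,000 × 19% = £2,280
  £217,000 × 30% = £65,100
  → £69,340

£37,940 ≤ £69,340, so no add-on is due.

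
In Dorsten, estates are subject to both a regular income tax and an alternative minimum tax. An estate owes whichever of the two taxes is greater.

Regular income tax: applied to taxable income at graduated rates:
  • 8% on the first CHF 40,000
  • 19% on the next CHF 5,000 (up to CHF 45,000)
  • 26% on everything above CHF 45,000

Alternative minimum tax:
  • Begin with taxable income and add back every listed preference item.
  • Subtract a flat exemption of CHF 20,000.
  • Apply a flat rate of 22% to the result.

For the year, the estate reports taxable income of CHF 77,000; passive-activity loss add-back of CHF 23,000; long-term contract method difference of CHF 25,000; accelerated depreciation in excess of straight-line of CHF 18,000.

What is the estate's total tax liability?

CHF 27,060

Alternative minimum tax:
  Adjusted income: CHF 77,000 + CHF 23,000 + CHF 25,000 + CHF 18,000 = CHF 143,000
  Less exemption CHF 20,000 → base CHF 123,000
  CHF 123,000 × 22% = CHF 27,060

Regular income tax:
  CHF 40,000 × 8% = CHF 3,200
  CHF 5,000 × 19% = CHF 950
  CHF 32,000 × 26% = CHF 8,320
  → CHF 12,470

CHF 27,060 > CHF 12,470, so the alternative minimum tax is the binding amount.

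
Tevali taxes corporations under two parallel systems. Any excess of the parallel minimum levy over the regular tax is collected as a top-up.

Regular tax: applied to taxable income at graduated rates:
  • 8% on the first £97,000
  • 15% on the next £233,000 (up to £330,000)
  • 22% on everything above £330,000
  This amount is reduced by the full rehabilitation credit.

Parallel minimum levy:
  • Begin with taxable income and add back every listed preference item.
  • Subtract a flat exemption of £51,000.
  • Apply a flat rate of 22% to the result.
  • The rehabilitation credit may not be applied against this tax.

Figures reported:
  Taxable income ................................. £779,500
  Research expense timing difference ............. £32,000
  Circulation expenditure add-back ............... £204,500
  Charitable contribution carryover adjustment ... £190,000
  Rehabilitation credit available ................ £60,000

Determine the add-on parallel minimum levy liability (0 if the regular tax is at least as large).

Parallel minimum levy:
  Adjusted income: £779,500 + £32,000 + £204,500 + £190,000 = £1,206,000
  Less exemption £51,000 → base £1,155,000
  £1,155,000 × 22% = £254,100

Regular tax:
  £97,000 × 8% = £7,760
  £233,000 × 15% = £34,950
  £449,500 × 22% = £98,890
  → £141,600
  Less rehabilitation credit £60,000 → £81,600

Excess of parallel minimum levy over regular tax: £254,100 − £81,600 = £172,500.

£172,500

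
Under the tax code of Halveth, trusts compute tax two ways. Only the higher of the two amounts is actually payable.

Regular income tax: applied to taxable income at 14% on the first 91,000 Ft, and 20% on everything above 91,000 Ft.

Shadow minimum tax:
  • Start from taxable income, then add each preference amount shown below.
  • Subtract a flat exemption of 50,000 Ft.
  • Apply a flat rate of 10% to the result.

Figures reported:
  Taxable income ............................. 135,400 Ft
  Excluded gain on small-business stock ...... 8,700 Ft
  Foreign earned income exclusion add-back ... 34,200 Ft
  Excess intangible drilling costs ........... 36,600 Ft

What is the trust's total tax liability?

Regular income tax:
  91,000 Ft × 14% = 12,740 Ft
  44,400 Ft × 20% = 8,880 Ft
  → 21,620 Ft

Shadow minimum tax:
  Adjusted income: 135,400 Ft + 8,700 Ft + 34,200 Ft + 36,600 Ft = 214,900 Ft
  Less exemption 50,000 Ft → base 164,900 Ft
  164,900 Ft × 10% = 16,490 Ft

21,620 Ft > 16,490 Ft, so the regular income tax governs.

21,620 Ft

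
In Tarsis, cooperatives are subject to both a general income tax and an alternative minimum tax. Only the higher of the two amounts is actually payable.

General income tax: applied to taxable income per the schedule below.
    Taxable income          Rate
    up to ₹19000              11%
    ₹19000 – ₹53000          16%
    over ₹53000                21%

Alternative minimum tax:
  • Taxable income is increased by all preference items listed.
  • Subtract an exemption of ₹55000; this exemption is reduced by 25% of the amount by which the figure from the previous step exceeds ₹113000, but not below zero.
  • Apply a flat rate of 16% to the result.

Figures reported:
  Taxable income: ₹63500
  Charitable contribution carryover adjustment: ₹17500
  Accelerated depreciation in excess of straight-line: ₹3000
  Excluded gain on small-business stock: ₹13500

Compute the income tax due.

General income tax:
  ₹19000 × 11% = ₹2090
  ₹34000 × 16% = ₹5440
  ₹10500 × 21% = ₹2205
  → ₹9735

Alternative minimum tax:
  Adjusted income: ₹63500 + ₹17500 + ₹3000 + ₹13500 = ₹97500
  Exemption: ₹97500 ≤ ₹113000, so full ₹55000 applies
  Base: ₹97500 − ₹55000 = ₹42500
  ₹42500 × 16% = ₹6800

₹9735 > ₹6800, so the general income tax governs.

₹9735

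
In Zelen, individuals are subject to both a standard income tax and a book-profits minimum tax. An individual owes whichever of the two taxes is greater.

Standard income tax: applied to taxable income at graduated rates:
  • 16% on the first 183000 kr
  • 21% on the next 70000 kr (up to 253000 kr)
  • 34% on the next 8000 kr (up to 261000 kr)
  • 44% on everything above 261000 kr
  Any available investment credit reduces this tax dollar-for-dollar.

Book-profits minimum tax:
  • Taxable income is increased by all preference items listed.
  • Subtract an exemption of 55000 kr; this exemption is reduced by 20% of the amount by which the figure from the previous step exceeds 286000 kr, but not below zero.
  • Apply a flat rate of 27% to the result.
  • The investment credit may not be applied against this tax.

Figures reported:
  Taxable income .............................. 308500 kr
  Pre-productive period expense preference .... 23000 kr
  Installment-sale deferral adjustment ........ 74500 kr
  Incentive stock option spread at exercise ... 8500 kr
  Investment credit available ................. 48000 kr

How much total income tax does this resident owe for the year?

Standard income tax:
  183000 kr × 16% = 29280 kr
  70000 kr × 21% = 14700 kr
  8000 kr × 34% = 2720 kr
  47500 kr × 44% = 20900 kr
  → 67600 kr
  Less investment credit 48000 kr → 19600 kr

Book-profits minimum tax:
  Adjusted income: 308500 kr + 23000 kr + 74500 kr + 8500 kr = 414500 kr
  Exemption: 55000 kr − 20% × (414500 kr − 286000 kr) = 55000 kr − 25700 kr = 29300 kr
  Base: 414500 kr − 29300 kr = 385200 kr
  385200 kr × 27% = 104004 kr

104004 kr > 19600 kr, so the book-profits minimum tax is the binding amount.

104004 kr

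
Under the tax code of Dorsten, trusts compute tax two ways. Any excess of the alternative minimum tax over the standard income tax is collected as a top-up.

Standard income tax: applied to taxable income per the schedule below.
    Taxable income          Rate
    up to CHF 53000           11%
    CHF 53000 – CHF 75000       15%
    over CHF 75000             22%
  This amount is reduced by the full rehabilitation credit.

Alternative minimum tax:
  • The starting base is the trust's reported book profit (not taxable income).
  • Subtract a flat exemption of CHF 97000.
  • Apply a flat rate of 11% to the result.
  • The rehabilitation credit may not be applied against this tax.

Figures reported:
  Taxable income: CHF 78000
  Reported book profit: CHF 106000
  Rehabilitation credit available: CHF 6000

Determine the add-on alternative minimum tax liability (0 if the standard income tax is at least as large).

CHF 0

Standard income tax:
  CHF 53000 × 11% = CHF 5830
  CHF 22000 × 15% = CHF 3300
  CHF 3000 × 22% = CHF 660
  → CHF 9790
  Less rehabilitation credit CHF 6000 → CHF 3790

Alternative minimum tax:
  Base (reported book profit): CHF 106000
  Less exemption CHF 97000 → base CHF 9000
  CHF 9000 × 11% = CHF 990

CHF 990 ≤ CHF 3790, so no add-on is due.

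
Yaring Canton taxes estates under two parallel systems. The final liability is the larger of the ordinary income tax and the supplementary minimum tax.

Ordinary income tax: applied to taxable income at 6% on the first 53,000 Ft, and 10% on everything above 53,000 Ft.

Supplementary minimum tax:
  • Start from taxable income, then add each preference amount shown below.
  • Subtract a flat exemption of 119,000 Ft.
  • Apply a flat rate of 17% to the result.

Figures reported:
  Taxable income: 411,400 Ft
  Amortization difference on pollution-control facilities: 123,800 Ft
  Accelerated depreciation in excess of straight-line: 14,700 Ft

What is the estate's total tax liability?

Supplementary minimum tax:
  Adjusted income: 411,400 Ft + 123,800 Ft + 14,700 Ft = 549,900 Ft
  Less exemption 119,000 Ft → base 430,900 Ft
  430,900 Ft × 17% = 73,253 Ft

Ordinary income tax:
  53,000 Ft × 6% = 3,180 Ft
  358,400 Ft × 10% = 35,840 Ft
  → 39,020 Ft

73,253 Ft > 39,020 Ft, so the supplementary minimum tax is the binding amount.

73,253 Ft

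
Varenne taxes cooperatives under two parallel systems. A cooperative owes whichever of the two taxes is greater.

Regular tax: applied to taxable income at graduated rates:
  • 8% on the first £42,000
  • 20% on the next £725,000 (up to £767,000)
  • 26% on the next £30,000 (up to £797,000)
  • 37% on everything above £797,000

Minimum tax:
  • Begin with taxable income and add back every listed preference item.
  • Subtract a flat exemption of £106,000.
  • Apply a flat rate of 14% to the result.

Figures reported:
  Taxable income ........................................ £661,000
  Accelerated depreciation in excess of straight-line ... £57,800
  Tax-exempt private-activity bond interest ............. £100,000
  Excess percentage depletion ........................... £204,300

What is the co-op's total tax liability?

£128,394

Regular tax:
  £42,000 × 8% = £3,360
  £619,000 × 20% = £123,800
  → £127,160

Minimum tax:
  Adjusted income: £661,000 + £57,800 + £100,000 + £204,300 = £1,023,100
  Less exemption £106,000 → base £917,100
  £917,100 × 14% = £128,394

£128,394 > £127,160, so the minimum tax is the binding amount.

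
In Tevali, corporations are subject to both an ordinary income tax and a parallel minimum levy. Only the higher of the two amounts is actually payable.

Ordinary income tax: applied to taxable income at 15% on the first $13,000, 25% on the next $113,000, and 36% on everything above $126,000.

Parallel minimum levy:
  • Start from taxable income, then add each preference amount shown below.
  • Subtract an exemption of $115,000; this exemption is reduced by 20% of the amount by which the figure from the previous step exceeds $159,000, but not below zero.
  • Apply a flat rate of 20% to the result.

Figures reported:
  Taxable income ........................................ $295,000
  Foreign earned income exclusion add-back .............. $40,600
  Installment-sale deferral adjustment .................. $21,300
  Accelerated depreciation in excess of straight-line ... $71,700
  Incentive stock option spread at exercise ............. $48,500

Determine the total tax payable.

Parallel minimum levy:
  Adjusted income: $295,000 + $40,600 + $21,300 + $71,700 + $48,500 = $477,100
  Exemption: $115,000 − 20% × ($477,100 − $159,000) = $115,000 − $63,620 = $51,380
  Base: $477,100 − $51,380 = $425,720
  $425,720 × 20% = $85,144

Ordinary income tax:
  $13,000 × 15% = $1,950
  $113,000 × 25% = $28,250
  $169,000 × 36% = $60,840
  → $91,040

$91,040 > $85,144, so the ordinary income tax governs.

$91,040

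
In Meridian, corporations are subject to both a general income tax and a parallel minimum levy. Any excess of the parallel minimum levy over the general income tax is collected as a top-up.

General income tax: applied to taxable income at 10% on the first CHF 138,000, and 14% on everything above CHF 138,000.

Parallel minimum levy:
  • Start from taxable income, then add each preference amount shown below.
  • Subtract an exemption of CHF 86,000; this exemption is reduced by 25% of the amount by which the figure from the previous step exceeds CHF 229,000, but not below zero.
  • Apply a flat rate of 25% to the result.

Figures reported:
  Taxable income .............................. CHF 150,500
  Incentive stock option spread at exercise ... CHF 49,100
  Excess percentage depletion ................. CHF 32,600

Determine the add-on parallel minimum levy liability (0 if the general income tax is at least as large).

General income tax:
  CHF 138,000 × 10% = CHF 13,800
  CHF 12,500 × 14% = CHF 1,750
  → CHF 15,550

Parallel minimum levy:
  Adjusted income: CHF 150,500 + CHF 49,100 + CHF 32,600 = CHF 232,200
  Exemption: CHF 86,000 − 25% × (CHF 232,200 − CHF 229,000) = CHF 86,000 − CHF 800 = CHF 85,200
  Base: CHF 232,200 − CHF 85,200 = CHF 147,000
  CHF 147,000 × 25% = CHF 36,750

Excess of parallel minimum levy over general income tax: CHF 36,750 − CHF 15,550 = CHF 21,200.

CHF 21,200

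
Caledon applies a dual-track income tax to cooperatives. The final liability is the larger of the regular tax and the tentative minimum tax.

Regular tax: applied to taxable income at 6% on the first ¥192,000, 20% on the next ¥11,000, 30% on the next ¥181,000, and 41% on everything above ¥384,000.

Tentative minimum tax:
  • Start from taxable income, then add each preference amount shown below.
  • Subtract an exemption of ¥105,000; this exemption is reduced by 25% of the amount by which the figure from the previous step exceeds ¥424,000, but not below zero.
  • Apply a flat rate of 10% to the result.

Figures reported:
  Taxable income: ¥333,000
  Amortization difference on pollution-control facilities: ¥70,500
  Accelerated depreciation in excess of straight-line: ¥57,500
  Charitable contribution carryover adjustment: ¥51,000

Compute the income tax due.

¥52,720

Regular tax:
  ¥192,000 × 6% = ¥11,520
  ¥11,000 × 20% = ¥2,200
  ¥130,000 × 30% = ¥39,000
  → ¥52,720

Tentative minimum tax:
  Adjusted income: ¥333,000 + ¥70,500 + ¥57,500 + ¥51,000 = ¥512,000
  Exemption: ¥105,000 − 25% × (¥512,000 − ¥424,000) = ¥105,000 − ¥22,000 = ¥83,000
  Base: ¥512,000 − ¥83,000 = ¥429,000
  ¥429,000 × 10% = ¥42,900

¥52,720 > ¥42,900, so the regular tax governs.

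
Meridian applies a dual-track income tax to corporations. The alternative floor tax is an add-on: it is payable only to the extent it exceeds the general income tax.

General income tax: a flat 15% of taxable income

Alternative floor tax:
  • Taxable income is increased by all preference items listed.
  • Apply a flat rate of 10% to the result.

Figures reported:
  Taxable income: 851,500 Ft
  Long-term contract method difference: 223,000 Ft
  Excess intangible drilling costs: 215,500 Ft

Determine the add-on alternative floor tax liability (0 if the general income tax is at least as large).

1,275 Ft

Alternative floor tax:
  Adjusted income: 851,500 Ft + 223,000 Ft + 215,500 Ft = 1,290,000 Ft
  1,290,000 Ft × 10% = 129,000 Ft

General income tax:
  851,500 Ft × 15% = 127,725 Ft

Excess of alternative floor tax over general income tax: 129,000 Ft − 127,725 Ft = 1,275 Ft.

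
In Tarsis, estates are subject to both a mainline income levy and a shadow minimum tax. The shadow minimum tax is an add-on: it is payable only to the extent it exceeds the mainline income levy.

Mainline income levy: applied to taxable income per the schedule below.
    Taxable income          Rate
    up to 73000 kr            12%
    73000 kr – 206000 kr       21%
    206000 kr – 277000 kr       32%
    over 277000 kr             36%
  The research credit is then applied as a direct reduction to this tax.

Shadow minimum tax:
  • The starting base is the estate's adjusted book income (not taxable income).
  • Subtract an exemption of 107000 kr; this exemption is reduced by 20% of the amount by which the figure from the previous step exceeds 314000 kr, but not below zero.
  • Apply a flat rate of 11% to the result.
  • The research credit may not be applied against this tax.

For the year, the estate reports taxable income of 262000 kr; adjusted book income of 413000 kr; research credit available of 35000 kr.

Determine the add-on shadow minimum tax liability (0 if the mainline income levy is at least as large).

16228 kr

Shadow minimum tax:
  Base (adjusted book income): 413000 kr
  Exemption: 107000 kr − 20% × (413000 kr − 314000 kr) = 107000 kr − 19800 kr = 87200 kr
  Base: 413000 kr − 87200 kr = 325800 kr
  325800 kr × 11% = 35838 kr

Mainline income levy:
  73000 kr × 12% = 8760 kr
  133000 kr × 21% = 27930 kr
  56000 kr × 32% = 17920 kr
  → 54610 kr
  Less research credit 35000 kr → 19610 kr

Excess of shadow minimum tax over mainline income levy: 35838 kr − 19610 kr = 16228 kr.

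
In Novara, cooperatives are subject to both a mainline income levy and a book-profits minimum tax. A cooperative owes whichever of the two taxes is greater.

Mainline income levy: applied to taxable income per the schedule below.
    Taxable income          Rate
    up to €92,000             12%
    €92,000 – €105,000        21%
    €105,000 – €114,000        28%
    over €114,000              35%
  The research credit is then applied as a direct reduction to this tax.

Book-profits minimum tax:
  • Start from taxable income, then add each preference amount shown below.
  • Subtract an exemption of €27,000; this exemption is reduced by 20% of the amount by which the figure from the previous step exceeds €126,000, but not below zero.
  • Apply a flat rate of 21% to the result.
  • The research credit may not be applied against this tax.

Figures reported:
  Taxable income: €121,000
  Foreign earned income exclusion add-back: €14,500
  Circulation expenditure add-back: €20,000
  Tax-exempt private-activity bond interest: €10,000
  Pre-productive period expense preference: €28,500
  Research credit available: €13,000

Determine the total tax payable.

Book-profits minimum tax:
  Adjusted income: €121,000 + €14,500 + €20,000 + €10,000 + €28,500 = €194,000
  Exemption: €27,000 − 20% × (€194,000 − €126,000) = €27,000 − €13,600 = €13,400
  Base: €194,000 − €13,400 = €180,600
  €180,600 × 21% = €37,926

Mainline income levy:
  €92,000 × 12% = €11,040
  €13,000 × 21% = €2,730
  €9,000 × 28% = €2,520
  €7,000 × 35% = €2,450
  → €18,740
  Less research credit €13,000 → €5,740

€37,926 > €5,740, so the book-profits minimum tax is the binding amount.

€37,926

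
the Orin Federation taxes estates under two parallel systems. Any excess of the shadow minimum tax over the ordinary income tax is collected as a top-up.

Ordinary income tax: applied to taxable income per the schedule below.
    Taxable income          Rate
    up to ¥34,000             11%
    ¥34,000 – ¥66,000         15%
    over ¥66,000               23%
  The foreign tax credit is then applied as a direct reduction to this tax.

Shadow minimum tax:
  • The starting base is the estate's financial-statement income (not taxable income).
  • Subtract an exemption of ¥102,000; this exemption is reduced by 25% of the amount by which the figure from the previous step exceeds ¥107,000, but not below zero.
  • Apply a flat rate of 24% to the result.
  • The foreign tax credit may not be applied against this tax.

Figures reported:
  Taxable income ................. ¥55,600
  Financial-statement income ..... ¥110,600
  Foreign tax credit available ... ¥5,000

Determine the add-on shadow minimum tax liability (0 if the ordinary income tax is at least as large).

Ordinary income tax:
  ¥34,000 × 11% = ¥3,740
  ¥21,600 × 15% = ¥3,240
  → ¥6,980
  Less foreign tax credit ¥5,000 → ¥1,980

Shadow minimum tax:
  Base (financial-statement income): ¥110,600
  Exemption: ¥102,000 − 25% × (¥110,600 − ¥107,000) = ¥102,000 − ¥900 = ¥101,100
  Base: ¥110,600 − ¥101,100 = ¥9,500
  ¥9,500 × 24% = ¥2,280

Excess of shadow minimum tax over ordinary income tax: ¥2,280 − ¥1,980 = ¥300.

¥300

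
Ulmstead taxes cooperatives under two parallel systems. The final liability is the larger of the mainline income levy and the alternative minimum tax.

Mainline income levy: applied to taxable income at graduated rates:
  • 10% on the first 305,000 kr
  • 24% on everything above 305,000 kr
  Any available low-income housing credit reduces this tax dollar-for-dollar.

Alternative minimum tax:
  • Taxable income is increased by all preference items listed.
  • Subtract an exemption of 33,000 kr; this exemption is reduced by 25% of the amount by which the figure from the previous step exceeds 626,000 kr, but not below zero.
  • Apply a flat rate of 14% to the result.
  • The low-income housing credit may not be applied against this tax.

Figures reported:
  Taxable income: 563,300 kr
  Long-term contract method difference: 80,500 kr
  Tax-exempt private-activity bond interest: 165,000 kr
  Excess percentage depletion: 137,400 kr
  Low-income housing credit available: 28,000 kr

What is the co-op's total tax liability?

Mainline income levy:
  305,000 kr × 10% = 30,500 kr
  258,300 kr × 24% = 61,992 kr
  → 92,492 kr
  Less low-income housing credit 28,000 kr → 64,492 kr

Alternative minimum tax:
  Adjusted income: 563,300 kr + 80,500 kr + 165,000 kr + 137,400 kr = 946,200 kr
  Exemption: 25% × (946,200 kr − 626,000 kr) = 80,050 kr ≥ 33,000 kr, so the exemption is fully phased out
  Base: 946,200 kr − 0 kr = 946,200 kr
  946,200 kr × 14% = 132,468 kr

132,468 kr > 64,492 kr, so the alternative minimum tax is the binding amount.

132,468 kr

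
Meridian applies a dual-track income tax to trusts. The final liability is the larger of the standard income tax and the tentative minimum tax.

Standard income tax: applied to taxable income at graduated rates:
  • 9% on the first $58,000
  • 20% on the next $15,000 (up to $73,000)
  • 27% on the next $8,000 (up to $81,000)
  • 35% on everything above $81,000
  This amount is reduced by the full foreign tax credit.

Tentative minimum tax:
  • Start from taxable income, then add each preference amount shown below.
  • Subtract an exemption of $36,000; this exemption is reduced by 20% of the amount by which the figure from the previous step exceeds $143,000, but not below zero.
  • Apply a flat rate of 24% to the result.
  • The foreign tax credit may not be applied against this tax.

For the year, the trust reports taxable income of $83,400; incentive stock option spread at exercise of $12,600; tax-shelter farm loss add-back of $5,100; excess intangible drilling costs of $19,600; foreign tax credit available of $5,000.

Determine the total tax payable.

$20,328

Standard income tax:
  $58,000 × 9% = $5,220
  $15,000 × 20% = $3,000
  $8,000 × 27% = $2,160
  $2,400 × 35% = $840
  → $11,220
  Less foreign tax credit $5,000 → $6,220

Tentative minimum tax:
  Adjusted income: $83,400 + $12,600 + $5,100 + $19,600 = $120,700
  Exemption: $120,700 ≤ $143,000, so full $36,000 applies
  Base: $120,700 − $36,000 = $84,700
  $84,700 × 24% = $20,328

$20,328 > $6,220, so the tentative minimum tax is the binding amount.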